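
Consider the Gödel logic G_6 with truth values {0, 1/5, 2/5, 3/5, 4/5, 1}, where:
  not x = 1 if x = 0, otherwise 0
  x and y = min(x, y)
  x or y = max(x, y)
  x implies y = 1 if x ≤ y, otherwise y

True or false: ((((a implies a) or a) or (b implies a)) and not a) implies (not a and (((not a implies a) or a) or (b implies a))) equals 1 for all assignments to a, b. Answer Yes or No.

Counterexample: take a = 0, b = 1/5.
a implies a = 0 implies 0 = 1
(a implies a) or a = 1 or 0 = 1
b implies a = 1/5 implies 0 = 0
((a implies a) or a) or (b implies a) = 1 or 0 = 1
not a = not 0 = 1
(((a implies a) or a) or (b implies a)) and not a = 1 and 1 = 1
not a = not 0 = 1
not a = not 0 = 1
not a implies a = 1 implies 0 = 0
(not a implies a) or a = 0 or 0 = 0
b implies a = 1/5 implies 0 = 0
((not a implies a) or a) or (b implies a) = 0 or 0 = 0
not a and (((not a implies a) or a) or (b implies a)) = 1 and 0 = 0
((((a implies a) or a) or (b implies a)) and not a) implies (not a and (((not a implies a) or a) or (b implies a))) = 1 implies 0 = 0
This gives 0 ≠ 1.

No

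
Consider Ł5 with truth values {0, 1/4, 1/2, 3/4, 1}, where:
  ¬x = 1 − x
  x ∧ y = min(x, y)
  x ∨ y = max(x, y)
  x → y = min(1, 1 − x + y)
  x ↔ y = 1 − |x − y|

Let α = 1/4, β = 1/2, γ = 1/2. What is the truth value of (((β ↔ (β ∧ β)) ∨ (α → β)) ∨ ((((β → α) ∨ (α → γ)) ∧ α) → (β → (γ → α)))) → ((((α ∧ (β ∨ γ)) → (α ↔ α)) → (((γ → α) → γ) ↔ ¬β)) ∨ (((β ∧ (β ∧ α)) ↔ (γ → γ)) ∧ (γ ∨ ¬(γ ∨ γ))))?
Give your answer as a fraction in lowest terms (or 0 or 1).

3/4

β ∧ β = 1/2 ∧ 1/2 = 1/2
β ↔ (β ∧ β) = 1/2 ↔ 1/2 = 1
α → β = 1/4 → 1/2 = 1
(β ↔ (β ∧ β)) ∨ (α → β) = 1 ∨ 1 = 1
β → α = 1/2 → 1/4 = 3/4
α → γ = 1/4 → 1/2 = 1
(β → α) ∨ (α → γ) = 3/4 ∨ 1 = 1
((β → α) ∨ (α → γ)) ∧ α = 1 ∧ 1/4 = 1/4
γ → α = 1/2 → 1/4 = 3/4
β → (γ → α) = 1/2 → 3/4 = 1
(((β → α) ∨ (α → γ)) ∧ α) → (β → (γ → α)) = 1/4 → 1 = 1
((β ↔ (β ∧ β)) ∨ (α → β)) ∨ ((((β → α) ∨ (α → γ)) ∧ α) → (β → (γ → α))) = 1 ∨ 1 = 1
β ∨ γ = 1/2 ∨ 1/2 = 1/2
α ∧ (β ∨ γ) = 1/4 ∧ 1/2 = 1/4
α ↔ α = 1/4 ↔ 1/4 = 1
(α ∧ (β ∨ γ)) → (α ↔ α) = 1/4 → 1 = 1
γ → α = 1/2 → 1/4 = 3/4
(γ → α) → γ = 3/4 → 1/2 = 3/4
¬β = ¬1/2 = 1/2
((γ → α) → γ) ↔ ¬β = 3/4 ↔ 1/2 = 3/4
((α ∧ (β ∨ γ)) → (α ↔ α)) → (((γ → α) → γ) ↔ ¬β) = 1 → 3/4 = 3/4
β ∧ α = 1/2 ∧ 1/4 = 1/4
β ∧ (β ∧ α) = 1/2 ∧ 1/4 = 1/4
γ → γ = 1/2 → 1/2 = 1
(β ∧ (β ∧ α)) ↔ (γ → γ) = 1/4 ↔ 1 = 1/4
γ ∨ γ = 1/2 ∨ 1/2 = 1/2
¬(γ ∨ γ) = ¬1/2 = 1/2
γ ∨ ¬(γ ∨ γ) = 1/2 ∨ 1/2 = 1/2
((β ∧ (β ∧ α)) ↔ (γ → γ)) ∧ (γ ∨ ¬(γ ∨ γ)) = 1/4 ∧ 1/2 = 1/4
(((α ∧ (β ∨ γ)) → (α ↔ α)) → (((γ → α) → γ) ↔ ¬β)) ∨ (((β ∧ (β ∧ α)) ↔ (γ → γ)) ∧ (γ ∨ ¬(γ ∨ γ))) = 3/4 ∨ 1/4 = 3/4
(((β ↔ (β ∧ β)) ∨ (α → β)) ∨ ((((β → α) ∨ (α → γ)) ∧ α) → (β → (γ → α)))) → ((((α ∧ (β ∨ γ)) → (α ↔ α)) → (((γ → α) → γ) ↔ ¬β)) ∨ (((β ∧ (β ∧ α)) ↔ (γ → γ)) ∧ (γ ∨ ¬(γ ∨ γ)))) = 1 → 3/4 = 3/4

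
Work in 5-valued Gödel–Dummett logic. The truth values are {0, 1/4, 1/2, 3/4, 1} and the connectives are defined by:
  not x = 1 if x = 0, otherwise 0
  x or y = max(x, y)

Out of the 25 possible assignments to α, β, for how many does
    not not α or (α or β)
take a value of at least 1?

21

value 1: 21 assignments (counts)
value 3/4: 1 assignment
value 1/2: 1 assignment
value 1/4: 1 assignment
value 0: 1 assignment
So 21 of the 25 assignments meet the threshold.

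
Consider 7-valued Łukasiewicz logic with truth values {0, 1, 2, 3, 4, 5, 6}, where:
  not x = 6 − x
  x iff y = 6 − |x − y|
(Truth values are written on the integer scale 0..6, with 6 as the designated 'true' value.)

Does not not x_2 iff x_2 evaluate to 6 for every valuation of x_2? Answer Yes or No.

Yes

x_2 = 0 ↦ 6
x_2 = 1 ↦ 6
x_2 = 2 ↦ 6
x_2 = 3 ↦ 6
x_2 = 4 ↦ 6
x_2 = 5 ↦ 6
x_2 = 6 ↦ 6
Every assignment gives a value ≥ 6.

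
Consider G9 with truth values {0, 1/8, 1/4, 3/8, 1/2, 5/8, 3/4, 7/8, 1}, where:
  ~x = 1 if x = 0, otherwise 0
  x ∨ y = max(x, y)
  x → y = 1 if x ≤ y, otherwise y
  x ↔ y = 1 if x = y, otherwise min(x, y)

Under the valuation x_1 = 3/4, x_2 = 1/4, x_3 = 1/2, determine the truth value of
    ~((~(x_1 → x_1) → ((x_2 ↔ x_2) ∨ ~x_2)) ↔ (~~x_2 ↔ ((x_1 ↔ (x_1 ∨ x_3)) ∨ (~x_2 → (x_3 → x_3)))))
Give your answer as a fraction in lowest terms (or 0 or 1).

0

x_1 → x_1 = 3/4 → 3/4 = 1
~(x_1 → x_1) = ~1 = 0
x_2 ↔ x_2 = 1/4 ↔ 1/4 = 1
~x_2 = ~1/4 = 0
(x_2 ↔ x_2) ∨ ~x_2 = 1 ∨ 0 = 1
~(x_1 → x_1) → ((x_2 ↔ x_2) ∨ ~x_2) = 0 → 1 = 1
~x_2 = ~1/4 = 0
~~x_2 = ~0 = 1
x_1 ∨ x_3 = 3/4 ∨ 1/2 = 3/4
x_1 ↔ (x_1 ∨ x_3) = 3/4 ↔ 3/4 = 1
~x_2 = ~1/4 = 0
x_3 → x_3 = 1/2 → 1/2 = 1
~x_2 → (x_3 → x_3) = 0 → 1 = 1
(x_1 ↔ (x_1 ∨ x_3)) ∨ (~x_2 → (x_3 → x_3)) = 1 ∨ 1 = 1
~~x_2 ↔ ((x_1 ↔ (x_1 ∨ x_3)) ∨ (~x_2 → (x_3 → x_3))) = 1 ↔ 1 = 1
(~(x_1 → x_1) → ((x_2 ↔ x_2) ∨ ~x_2)) ↔ (~~x_2 ↔ ((x_1 ↔ (x_1 ∨ x_3)) ∨ (~x_2 → (x_3 → x_3)))) = 1 ↔ 1 = 1
~((~(x_1 → x_1) → ((x_2 ↔ x_2) ∨ ~x_2)) ↔ (~~x_2 ↔ ((x_1 ↔ (x_1 ∨ x_3)) ∨ (~x_2 → (x_3 → x_3))))) = ~1 = 0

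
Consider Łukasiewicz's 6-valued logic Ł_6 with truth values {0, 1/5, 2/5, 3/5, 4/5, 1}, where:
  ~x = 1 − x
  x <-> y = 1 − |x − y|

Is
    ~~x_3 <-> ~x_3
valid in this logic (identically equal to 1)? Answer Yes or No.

No

Counterexample: take x_3 = 0.
~x_3 = ~0 = 1
~~x_3 = ~1 = 0
~x_3 = ~0 = 1
~~x_3 <-> ~x_3 = 0 <-> 1 = 0
This gives 0 ≠ 1.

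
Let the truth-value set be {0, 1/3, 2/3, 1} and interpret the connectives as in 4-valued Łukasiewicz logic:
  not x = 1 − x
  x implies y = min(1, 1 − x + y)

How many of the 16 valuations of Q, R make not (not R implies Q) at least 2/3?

Q = 0, R = 0 ↦ 1  ≥
Q = 0, R = 1/3 ↦ 2/3  ≥
Q = 0, R = 2/3 ↦ 1/3  <
Q = 0, R = 1 ↦ 0  <
Q = 1/3, R = 0 ↦ 2/3  ≥
Q = 1/3, R = 1/3 ↦ 1/3  <
Q = 1/3, R = 2/3 ↦ 0  <
Q = 1/3, R = 1 ↦ 0  <
Q = 2/3, R = 0 ↦ 1/3  <
Q = 2/3, R = 1/3 ↦ 0  <
Q = 2/3, R = 2/3 ↦ 0  <
Q = 2/3, R = 1 ↦ 0  <
Q = 1, R = 0 ↦ 0  <
Q = 1, R = 1/3 ↦ 0  <
Q = 1, R = 2/3 ↦ 0  <
Q = 1, R = 1 ↦ 0  <
So 3 of the 16 assignments meet the threshold.

3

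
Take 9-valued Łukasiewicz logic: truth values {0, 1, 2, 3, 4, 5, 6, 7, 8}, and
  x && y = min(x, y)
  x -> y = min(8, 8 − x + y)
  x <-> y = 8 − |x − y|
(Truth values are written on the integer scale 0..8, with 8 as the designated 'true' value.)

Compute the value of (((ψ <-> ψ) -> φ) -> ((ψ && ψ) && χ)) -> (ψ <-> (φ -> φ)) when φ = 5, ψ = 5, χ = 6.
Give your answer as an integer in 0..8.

5

ψ <-> ψ = 5 <-> 5 = 8
(ψ <-> ψ) -> φ = 8 -> 5 = 5
ψ && ψ = 5 && 5 = 5
(ψ && ψ) && χ = 5 && 6 = 5
((ψ <-> ψ) -> φ) -> ((ψ && ψ) && χ) = 5 -> 5 = 8
φ -> φ = 5 -> 5 = 8
ψ <-> (φ -> φ) = 5 <-> 8 = 5
(((ψ <-> ψ) -> φ) -> ((ψ && ψ) && χ)) -> (ψ <-> (φ -> φ)) = 8 -> 5 = 5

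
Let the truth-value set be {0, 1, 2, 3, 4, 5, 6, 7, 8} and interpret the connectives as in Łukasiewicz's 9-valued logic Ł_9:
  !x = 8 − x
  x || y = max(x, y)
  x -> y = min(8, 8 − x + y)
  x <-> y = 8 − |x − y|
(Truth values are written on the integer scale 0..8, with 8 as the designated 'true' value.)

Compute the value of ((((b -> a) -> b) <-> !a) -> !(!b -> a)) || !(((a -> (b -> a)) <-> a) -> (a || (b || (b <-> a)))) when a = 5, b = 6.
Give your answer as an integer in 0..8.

b -> a = 6 -> 5 = 7
(b -> a) -> b = 7 -> 6 = 7
!a = !5 = 3
((b -> a) -> b) <-> !a = 7 <-> 3 = 4
!b = !6 = 2
!b -> a = 2 -> 5 = 8
!(!b -> a) = !8 = 0
(((b -> a) -> b) <-> !a) -> !(!b -> a) = 4 -> 0 = 4
b -> a = 6 -> 5 = 7
a -> (b -> a) = 5 -> 7 = 8
(a -> (b -> a)) <-> a = 8 <-> 5 = 5
b <-> a = 6 <-> 5 = 7
b || (b <-> a) = 6 || 7 = 7
a || (b || (b <-> a)) = 5 || 7 = 7
((a -> (b -> a)) <-> a) -> (a || (b || (b <-> a))) = 5 -> 7 = 8
!(((a -> (b -> a)) <-> a) -> (a || (b || (b <-> a)))) = !8 = 0
((((b -> a) -> b) <-> !a) -> !(!b -> a)) || !(((a -> (b -> a)) <-> a) -> (a || (b || (b <-> a)))) = 4 || 0 = 4

4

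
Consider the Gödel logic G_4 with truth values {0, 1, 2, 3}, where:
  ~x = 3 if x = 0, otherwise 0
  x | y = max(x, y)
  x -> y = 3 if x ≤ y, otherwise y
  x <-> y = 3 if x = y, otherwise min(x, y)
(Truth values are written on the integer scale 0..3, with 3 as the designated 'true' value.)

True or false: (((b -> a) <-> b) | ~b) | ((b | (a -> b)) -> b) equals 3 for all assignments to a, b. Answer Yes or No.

Counterexample: take a = 0, b = 1.
b -> a = 1 -> 0 = 0
(b -> a) <-> b = 0 <-> 1 = 0
~b = ~1 = 0
((b -> a) <-> b) | ~b = 0 | 0 = 0
a -> b = 0 -> 1 = 3
b | (a -> b) = 1 | 3 = 3
(b | (a -> b)) -> b = 3 -> 1 = 1
(((b -> a) <-> b) | ~b) | ((b | (a -> b)) -> b) = 0 | 1 = 1
This gives 1 ≠ 3.

No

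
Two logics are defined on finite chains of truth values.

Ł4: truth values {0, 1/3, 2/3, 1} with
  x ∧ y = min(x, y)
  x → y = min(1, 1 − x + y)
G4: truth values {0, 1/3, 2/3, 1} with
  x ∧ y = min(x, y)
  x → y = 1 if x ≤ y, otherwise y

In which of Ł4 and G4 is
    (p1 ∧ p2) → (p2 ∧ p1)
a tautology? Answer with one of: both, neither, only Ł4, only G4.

In Ł4: every assignment gives 1 — tautology.
In G4: every assignment gives 1 — tautology.

both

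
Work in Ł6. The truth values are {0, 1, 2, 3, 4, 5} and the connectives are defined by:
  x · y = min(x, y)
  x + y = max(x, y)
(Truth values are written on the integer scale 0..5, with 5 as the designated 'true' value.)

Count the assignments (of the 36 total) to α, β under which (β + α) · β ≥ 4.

value 5: 6 assignments (counts)
value 4: 6 assignments (counts)
value 3: 6 assignments
value 2: 6 assignments
value 1: 6 assignments
value 0: 6 assignments
So 12 of the 36 assignments meet the threshold.

12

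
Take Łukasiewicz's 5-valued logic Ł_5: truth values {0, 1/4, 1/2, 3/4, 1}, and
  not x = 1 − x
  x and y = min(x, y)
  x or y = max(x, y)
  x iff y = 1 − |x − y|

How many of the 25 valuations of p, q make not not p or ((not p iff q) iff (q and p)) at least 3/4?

16

value 1: 7 assignments (counts)
value 3/4: 9 assignments (counts)
value 1/2: 6 assignments
value 1/4: 2 assignments
value 0: 1 assignment
So 16 of the 25 assignments meet the threshold.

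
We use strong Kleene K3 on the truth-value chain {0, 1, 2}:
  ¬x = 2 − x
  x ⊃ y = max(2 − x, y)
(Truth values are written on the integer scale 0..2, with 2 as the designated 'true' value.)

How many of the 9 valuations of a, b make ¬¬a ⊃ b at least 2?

5

a = 0, b = 0 ↦ 2  ≥
a = 0, b = 1 ↦ 2  ≥
a = 0, b = 2 ↦ 2  ≥
a = 1, b = 0 ↦ 1  <
a = 1, b = 1 ↦ 1  <
a = 1, b = 2 ↦ 2  ≥
a = 2, b = 0 ↦ 0  <
a = 2, b = 1 ↦ 1  <
a = 2, b = 2 ↦ 2  ≥
So 5 of the 9 assignments meet the threshold.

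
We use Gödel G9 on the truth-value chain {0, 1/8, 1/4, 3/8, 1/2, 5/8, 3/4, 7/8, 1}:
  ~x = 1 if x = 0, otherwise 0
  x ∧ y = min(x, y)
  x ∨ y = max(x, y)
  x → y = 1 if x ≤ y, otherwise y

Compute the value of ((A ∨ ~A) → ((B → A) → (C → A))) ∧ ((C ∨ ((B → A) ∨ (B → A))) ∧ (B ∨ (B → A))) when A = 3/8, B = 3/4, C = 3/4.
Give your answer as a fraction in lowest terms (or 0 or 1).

~A = ~3/8 = 0
A ∨ ~A = 3/8 ∨ 0 = 3/8
B → A = 3/4 → 3/8 = 3/8
C → A = 3/4 → 3/8 = 3/8
(B → A) → (C → A) = 3/8 → 3/8 = 1
(A ∨ ~A) → ((B → A) → (C → A)) = 3/8 → 1 = 1
B → A = 3/4 → 3/8 = 3/8
B → A = 3/4 → 3/8 = 3/8
(B → A) ∨ (B → A) = 3/8 ∨ 3/8 = 3/8
C ∨ ((B → A) ∨ (B → A)) = 3/4 ∨ 3/8 = 3/4
B → A = 3/4 → 3/8 = 3/8
B ∨ (B → A) = 3/4 ∨ 3/8 = 3/4
(C ∨ ((B → A) ∨ (B → A))) ∧ (B ∨ (B → A)) = 3/4 ∧ 3/4 = 3/4
((A ∨ ~A) → ((B → A) → (C → A))) ∧ ((C ∨ ((B → A) ∨ (B → A))) ∧ (B ∨ (B → A))) = 1 ∧ 3/4 = 3/4

3/4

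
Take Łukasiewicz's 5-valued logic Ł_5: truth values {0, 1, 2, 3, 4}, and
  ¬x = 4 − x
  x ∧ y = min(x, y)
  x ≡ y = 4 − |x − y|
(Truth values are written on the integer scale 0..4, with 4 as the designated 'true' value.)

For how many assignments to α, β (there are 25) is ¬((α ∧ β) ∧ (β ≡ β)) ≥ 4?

9

value 4: 9 assignments (counts)
value 3: 7 assignments
value 2: 5 assignments
value 1: 3 assignments
value 0: 1 assignment
So 9 of the 25 assignments meet the threshold.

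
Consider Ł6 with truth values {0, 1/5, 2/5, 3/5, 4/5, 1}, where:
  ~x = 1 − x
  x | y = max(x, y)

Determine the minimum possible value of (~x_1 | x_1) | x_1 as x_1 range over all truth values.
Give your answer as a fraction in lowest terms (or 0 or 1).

Take x_1 = 2/5:
~x_1 = ~2/5 = 3/5
~x_1 | x_1 = 3/5 | 2/5 = 3/5
(~x_1 | x_1) | x_1 = 3/5 | 2/5 = 3/5
No assignment yields a value below 3/5, so this is the minimum.

3/5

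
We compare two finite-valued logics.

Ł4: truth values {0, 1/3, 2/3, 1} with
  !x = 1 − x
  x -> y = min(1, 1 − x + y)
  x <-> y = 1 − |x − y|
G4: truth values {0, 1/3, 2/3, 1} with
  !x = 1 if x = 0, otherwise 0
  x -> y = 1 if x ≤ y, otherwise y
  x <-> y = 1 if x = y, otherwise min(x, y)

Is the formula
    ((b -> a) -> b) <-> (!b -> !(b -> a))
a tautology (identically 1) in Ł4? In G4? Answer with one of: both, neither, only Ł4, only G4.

only Ł4

In Ł4: every assignment gives 1 — tautology.
In G4: at a = 1/3, b = 1/3 the value is 1/3 — not a tautology.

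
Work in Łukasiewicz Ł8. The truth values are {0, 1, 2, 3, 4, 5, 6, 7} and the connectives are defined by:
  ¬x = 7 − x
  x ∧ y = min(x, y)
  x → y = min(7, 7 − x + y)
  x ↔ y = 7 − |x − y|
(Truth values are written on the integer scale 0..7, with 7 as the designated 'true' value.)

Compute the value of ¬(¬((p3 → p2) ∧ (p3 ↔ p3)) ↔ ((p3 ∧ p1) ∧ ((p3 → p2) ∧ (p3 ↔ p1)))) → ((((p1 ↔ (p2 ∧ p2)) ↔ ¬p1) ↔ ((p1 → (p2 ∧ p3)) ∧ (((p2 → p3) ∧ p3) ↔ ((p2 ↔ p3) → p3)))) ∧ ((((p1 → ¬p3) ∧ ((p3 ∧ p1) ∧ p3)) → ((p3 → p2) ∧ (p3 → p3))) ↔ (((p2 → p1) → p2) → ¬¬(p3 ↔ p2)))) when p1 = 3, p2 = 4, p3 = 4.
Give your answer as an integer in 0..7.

7

p3 → p2 = 4 → 4 = 7
p3 ↔ p3 = 4 ↔ 4 = 7
(p3 → p2) ∧ (p3 ↔ p3) = 7 ∧ 7 = 7
¬((p3 → p2) ∧ (p3 ↔ p3)) = ¬7 = 0
p3 ∧ p1 = 4 ∧ 3 = 3
p3 → p2 = 4 → 4 = 7
p3 ↔ p1 = 4 ↔ 3 = 6
(p3 → p2) ∧ (p3 ↔ p1) = 7 ∧ 6 = 6
(p3 ∧ p1) ∧ ((p3 → p2) ∧ (p3 ↔ p1)) = 3 ∧ 6 = 3
¬((p3 → p2) ∧ (p3 ↔ p3)) ↔ ((p3 ∧ p1) ∧ ((p3 → p2) ∧ (p3 ↔ p1))) = 0 ↔ 3 = 4
¬(¬((p3 → p2) ∧ (p3 ↔ p3)) ↔ ((p3 ∧ p1) ∧ ((p3 → p2) ∧ (p3 ↔ p1)))) = ¬4 = 3
p2 ∧ p2 = 4 ∧ 4 = 4
p1 ↔ (p2 ∧ p2) = 3 ↔ 4 = 6
¬p1 = ¬3 = 4
(p1 ↔ (p2 ∧ p2)) ↔ ¬p1 = 6 ↔ 4 = 5
p2 ∧ p3 = 4 ∧ 4 = 4
p1 → (p2 ∧ p3) = 3 → 4 = 7
p2 → p3 = 4 → 4 = 7
(p2 → p3) ∧ p3 = 7 ∧ 4 = 4
p2 ↔ p3 = 4 ↔ 4 = 7
(p2 ↔ p3) → p3 = 7 → 4 = 4
((p2 → p3) ∧ p3) ↔ ((p2 ↔ p3) → p3) = 4 ↔ 4 = 7
(p1 → (p2 ∧ p3)) ∧ (((p2 → p3) ∧ p3) ↔ ((p2 ↔ p3) → p3)) = 7 ∧ 7 = 7
((p1 ↔ (p2 ∧ p2)) ↔ ¬p1) ↔ ((p1 → (p2 ∧ p3)) ∧ (((p2 → p3) ∧ p3) ↔ ((p2 ↔ p3) → p3))) = 5 ↔ 7 = 5
¬p3 = ¬4 = 3
p1 → ¬p3 = 3 → 3 = 7
p3 ∧ p1 = 4 ∧ 3 = 3
(p3 ∧ p1) ∧ p3 = 3 ∧ 4 = 3
(p1 → ¬p3) ∧ ((p3 ∧ p1) ∧ p3) = 7 ∧ 3 = 3
p3 → p2 = 4 → 4 = 7
p3 → p3 = 4 → 4 = 7
(p3 → p2) ∧ (p3 → p3) = 7 ∧ 7 = 7
((p1 → ¬p3) ∧ ((p3 ∧ p1) ∧ p3)) → ((p3 → p2) ∧ (p3 → p3)) = 3 → 7 = 7
p2 → p1 = 4 → 3 = 6
(p2 → p1) → p2 = 6 → 4 = 5
p3 ↔ p2 = 4 ↔ 4 = 7
¬(p3 ↔ p2) = ¬7 = 0
¬¬(p3 ↔ p2) = ¬0 = 7
((p2 → p1) → p2) → ¬¬(p3 ↔ p2) = 5 → 7 = 7
(((p1 → ¬p3) ∧ ((p3 ∧ p1) ∧ p3)) → ((p3 → p2) ∧ (p3 → p3))) ↔ (((p2 → p1) → p2) → ¬¬(p3 ↔ p2)) = 7 ↔ 7 = 7
(((p1 ↔ (p2 ∧ p2)) ↔ ¬p1) ↔ ((p1 → (p2 ∧ p3)) ∧ (((p2 → p3) ∧ p3) ↔ ((p2 ↔ p3) → p3)))) ∧ ((((p1 → ¬p3) ∧ ((p3 ∧ p1) ∧ p3)) → ((p3 → p2) ∧ (p3 → p3))) ↔ (((p2 → p1) → p2) → ¬¬(p3 ↔ p2))) = 5 ∧ 7 = 5
¬(¬((p3 → p2) ∧ (p3 ↔ p3)) ↔ ((p3 ∧ p1) ∧ ((p3 → p2) ∧ (p3 ↔ p1)))) → ((((p1 ↔ (p2 ∧ p2)) ↔ ¬p1) ↔ ((p1 → (p2 ∧ p3)) ∧ (((p2 → p3) ∧ p3) ↔ ((p2 ↔ p3) → p3)))) ∧ ((((p1 → ¬p3) ∧ ((p3 ∧ p1) ∧ p3)) → ((p3 → p2) ∧ (p3 → p3))) ↔ (((p2 → p1) → p2) → ¬¬(p3 ↔ p2)))) = 3 → 5 = 7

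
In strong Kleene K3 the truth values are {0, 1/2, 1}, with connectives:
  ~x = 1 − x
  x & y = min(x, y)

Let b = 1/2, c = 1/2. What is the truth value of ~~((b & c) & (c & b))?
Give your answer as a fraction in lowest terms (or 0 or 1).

b & c = 1/2 & 1/2 = 1/2
c & b = 1/2 & 1/2 = 1/2
(b & c) & (c & b) = 1/2 & 1/2 = 1/2
~((b & c) & (c & b)) = ~1/2 = 1/2
~~((b & c) & (c & b)) = ~1/2 = 1/2

1/2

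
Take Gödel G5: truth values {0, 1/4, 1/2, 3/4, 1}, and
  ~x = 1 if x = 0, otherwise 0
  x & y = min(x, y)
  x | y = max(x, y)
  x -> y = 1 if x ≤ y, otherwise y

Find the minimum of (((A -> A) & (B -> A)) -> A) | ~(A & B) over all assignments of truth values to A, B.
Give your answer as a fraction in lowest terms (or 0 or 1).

Take A = 1/4, B = 1/4:
A -> A = 1/4 -> 1/4 = 1
B -> A = 1/4 -> 1/4 = 1
(A -> A) & (B -> A) = 1 & 1 = 1
((A -> A) & (B -> A)) -> A = 1 -> 1/4 = 1/4
A & B = 1/4 & 1/4 = 1/4
~(A & B) = ~1/4 = 0
(((A -> A) & (B -> A)) -> A) | ~(A & B) = 1/4 | 0 = 1/4
No assignment yields a value below 1/4, so this is the minimum.

1/4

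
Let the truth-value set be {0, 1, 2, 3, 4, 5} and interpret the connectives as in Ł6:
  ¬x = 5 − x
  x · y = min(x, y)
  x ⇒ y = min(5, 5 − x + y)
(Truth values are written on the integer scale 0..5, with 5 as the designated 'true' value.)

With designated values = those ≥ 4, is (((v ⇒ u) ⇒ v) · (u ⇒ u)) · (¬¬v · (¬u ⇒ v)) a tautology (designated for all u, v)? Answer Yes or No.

No

Counterexample: take u = 0, v = 0.
v ⇒ u = 0 ⇒ 0 = 5
(v ⇒ u) ⇒ v = 5 ⇒ 0 = 0
u ⇒ u = 0 ⇒ 0 = 5
((v ⇒ u) ⇒ v) · (u ⇒ u) = 0 · 5 = 0
¬v = ¬0 = 5
¬¬v = ¬5 = 0
¬u = ¬0 = 5
¬u ⇒ v = 5 ⇒ 0 = 0
¬¬v · (¬u ⇒ v) = 0 · 0 = 0
(((v ⇒ u) ⇒ v) · (u ⇒ u)) · (¬¬v · (¬u ⇒ v)) = 0 · 0 = 0
This gives 0, which is below 4.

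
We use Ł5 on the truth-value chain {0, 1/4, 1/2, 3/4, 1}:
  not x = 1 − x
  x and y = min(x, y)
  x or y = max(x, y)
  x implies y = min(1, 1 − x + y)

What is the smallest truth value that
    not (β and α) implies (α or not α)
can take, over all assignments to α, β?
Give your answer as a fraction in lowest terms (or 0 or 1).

Take α = 1/2, β = 0:
β and α = 0 and 1/2 = 0
not (β and α) = not 0 = 1
not α = not 1/2 = 1/2
α or not α = 1/2 or 1/2 = 1/2
not (β and α) implies (α or not α) = 1 implies 1/2 = 1/2
No assignment yields a value below 1/2, so this is the minimum.

1/2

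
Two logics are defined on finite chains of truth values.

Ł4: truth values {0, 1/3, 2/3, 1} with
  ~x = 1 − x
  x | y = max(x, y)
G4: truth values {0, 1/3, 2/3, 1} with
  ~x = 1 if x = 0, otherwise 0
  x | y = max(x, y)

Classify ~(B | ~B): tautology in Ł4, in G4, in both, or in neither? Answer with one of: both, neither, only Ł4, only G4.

neither

In Ł4: at B = 0 the value is 0 — not a tautology.
In G4: at B = 0 the value is 0 — not a tautology.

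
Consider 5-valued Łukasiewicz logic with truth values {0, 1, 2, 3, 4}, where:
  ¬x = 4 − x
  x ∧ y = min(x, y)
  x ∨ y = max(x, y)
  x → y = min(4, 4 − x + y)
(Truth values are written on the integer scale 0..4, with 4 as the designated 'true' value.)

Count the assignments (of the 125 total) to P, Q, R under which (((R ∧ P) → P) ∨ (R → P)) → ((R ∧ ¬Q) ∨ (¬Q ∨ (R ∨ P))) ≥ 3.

98

value 4: 61 assignments (counts)
value 3: 37 assignments (counts)
value 2: 19 assignments
value 1: 7 assignments
value 0: 1 assignment
So 98 of the 125 assignments meet the threshold.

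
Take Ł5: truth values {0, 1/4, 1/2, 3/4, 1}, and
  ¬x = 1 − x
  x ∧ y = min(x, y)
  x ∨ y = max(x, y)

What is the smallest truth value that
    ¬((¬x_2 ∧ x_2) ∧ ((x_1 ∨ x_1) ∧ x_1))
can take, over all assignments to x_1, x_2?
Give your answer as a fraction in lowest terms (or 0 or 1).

1/2

Take x_1 = 1/2, x_2 = 1/2:
¬x_2 = ¬1/2 = 1/2
¬x_2 ∧ x_2 = 1/2 ∧ 1/2 = 1/2
x_1 ∨ x_1 = 1/2 ∨ 1/2 = 1/2
(x_1 ∨ x_1) ∧ x_1 = 1/2 ∧ 1/2 = 1/2
(¬x_2 ∧ x_2) ∧ ((x_1 ∨ x_1) ∧ x_1) = 1/2 ∧ 1/2 = 1/2
¬((¬x_2 ∧ x_2) ∧ ((x_1 ∨ x_1) ∧ x_1)) = ¬1/2 = 1/2
No assignment yields a value below 1/2, so this is the minimum.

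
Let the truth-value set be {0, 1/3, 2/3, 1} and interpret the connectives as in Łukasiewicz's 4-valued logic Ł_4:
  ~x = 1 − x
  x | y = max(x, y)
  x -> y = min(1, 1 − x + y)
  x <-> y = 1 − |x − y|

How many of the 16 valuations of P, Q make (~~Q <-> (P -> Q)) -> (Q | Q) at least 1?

10

P = 0, Q = 0 ↦ 1  ≥
P = 0, Q = 1/3 ↦ 1  ≥
P = 0, Q = 2/3 ↦ 1  ≥
P = 0, Q = 1 ↦ 1  ≥
P = 1/3, Q = 0 ↦ 2/3  <
P = 1/3, Q = 1/3 ↦ 1  ≥
P = 1/3, Q = 2/3 ↦ 1  ≥
P = 1/3, Q = 1 ↦ 1  ≥
P = 2/3, Q = 0 ↦ 1/3  <
P = 2/3, Q = 1/3 ↦ 2/3  <
P = 2/3, Q = 2/3 ↦ 1  ≥
P = 2/3, Q = 1 ↦ 1  ≥
P = 1, Q = 0 ↦ 0  <
P = 1, Q = 1/3 ↦ 1/3  <
P = 1, Q = 2/3 ↦ 2/3  <
P = 1, Q = 1 ↦ 1  ≥
So 10 of the 16 assignments meet the threshold.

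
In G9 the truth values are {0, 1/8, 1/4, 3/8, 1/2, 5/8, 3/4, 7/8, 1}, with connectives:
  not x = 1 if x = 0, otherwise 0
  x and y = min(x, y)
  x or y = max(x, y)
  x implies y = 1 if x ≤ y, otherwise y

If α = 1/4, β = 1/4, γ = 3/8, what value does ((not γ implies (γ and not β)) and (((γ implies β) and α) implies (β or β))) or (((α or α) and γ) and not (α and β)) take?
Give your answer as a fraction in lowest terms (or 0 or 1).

1

not γ = not 3/8 = 0
not β = not 1/4 = 0
γ and not β = 3/8 and 0 = 0
not γ implies (γ and not β) = 0 implies 0 = 1
γ implies β = 3/8 implies 1/4 = 1/4
(γ implies β) and α = 1/4 and 1/4 = 1/4
β or β = 1/4 or 1/4 = 1/4
((γ implies β) and α) implies (β or β) = 1/4 implies 1/4 = 1
(not γ implies (γ and not β)) and (((γ implies β) and α) implies (β or β)) = 1 and 1 = 1
α or α = 1/4 or 1/4 = 1/4
(α or α) and γ = 1/4 and 3/8 = 1/4
α and β = 1/4 and 1/4 = 1/4
not (α and β) = not 1/4 = 0
((α or α) and γ) and not (α and β) = 1/4 and 0 = 0
((not γ implies (γ and not β)) and (((γ implies β) and α) implies (β or β))) or (((α or α) and γ) and not (α and β)) = 1 or 0 = 1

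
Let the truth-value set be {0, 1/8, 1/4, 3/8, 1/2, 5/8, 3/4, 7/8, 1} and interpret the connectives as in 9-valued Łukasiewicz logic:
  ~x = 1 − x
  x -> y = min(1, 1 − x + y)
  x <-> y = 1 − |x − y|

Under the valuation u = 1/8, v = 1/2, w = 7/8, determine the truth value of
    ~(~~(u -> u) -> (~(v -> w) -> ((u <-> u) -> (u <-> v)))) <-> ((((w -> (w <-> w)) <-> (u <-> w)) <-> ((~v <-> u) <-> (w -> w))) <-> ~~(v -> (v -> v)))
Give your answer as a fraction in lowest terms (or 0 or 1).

u -> u = 1/8 -> 1/8 = 1
~(u -> u) = ~1 = 0
~~(u -> u) = ~0 = 1
v -> w = 1/2 -> 7/8 = 1
~(v -> w) = ~1 = 0
u <-> u = 1/8 <-> 1/8 = 1
u <-> v = 1/8 <-> 1/2 = 5/8
(u <-> u) -> (u <-> v) = 1 -> 5/8 = 5/8
~(v -> w) -> ((u <-> u) -> (u <-> v)) = 0 -> 5/8 = 1
~~(u -> u) -> (~(v -> w) -> ((u <-> u) -> (u <-> v))) = 1 -> 1 = 1
~(~~(u -> u) -> (~(v -> w) -> ((u <-> u) -> (u <-> v)))) = ~1 = 0
w <-> w = 7/8 <-> 7/8 = 1
w -> (w <-> w) = 7/8 -> 1 = 1
u <-> w = 1/8 <-> 7/8 = 1/4
(w -> (w <-> w)) <-> (u <-> w) = 1 <-> 1/4 = 1/4
~v = ~1/2 = 1/2
~v <-> u = 1/2 <-> 1/8 = 5/8
w -> w = 7/8 -> 7/8 = 1
(~v <-> u) <-> (w -> w) = 5/8 <-> 1 = 5/8
((w -> (w <-> w)) <-> (u <-> w)) <-> ((~v <-> u) <-> (w -> w)) = 1/4 <-> 5/8 = 5/8
v -> v = 1/2 -> 1/2 = 1
v -> (v -> v) = 1/2 -> 1 = 1
~(v -> (v -> v)) = ~1 = 0
~~(v -> (v -> v)) = ~0 = 1
(((w -> (w <-> w)) <-> (u <-> w)) <-> ((~v <-> u) <-> (w -> w))) <-> ~~(v -> (v -> v)) = 5/8 <-> 1 = 5/8
~(~~(u -> u) -> (~(v -> w) -> ((u <-> u) -> (u <-> v)))) <-> ((((w -> (w <-> w)) <-> (u <-> w)) <-> ((~v <-> u) <-> (w -> w))) <-> ~~(v -> (v -> v))) = 0 <-> 5/8 = 3/8

3/8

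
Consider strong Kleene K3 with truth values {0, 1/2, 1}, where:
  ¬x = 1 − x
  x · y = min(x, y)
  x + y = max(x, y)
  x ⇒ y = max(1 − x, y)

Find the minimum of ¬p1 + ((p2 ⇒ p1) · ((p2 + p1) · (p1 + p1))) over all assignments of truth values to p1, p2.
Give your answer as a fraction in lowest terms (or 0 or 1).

Take p1 = 1/2, p2 = 0:
¬p1 = ¬1/2 = 1/2
p2 ⇒ p1 = 0 ⇒ 1/2 = 1
p2 + p1 = 0 + 1/2 = 1/2
p1 + p1 = 1/2 + 1/2 = 1/2
(p2 + p1) · (p1 + p1) = 1/2 · 1/2 = 1/2
(p2 ⇒ p1) · ((p2 + p1) · (p1 + p1)) = 1 · 1/2 = 1/2
¬p1 + ((p2 ⇒ p1) · ((p2 + p1) · (p1 + p1))) = 1/2 + 1/2 = 1/2
No assignment yields a value below 1/2, so this is the minimum.

1/2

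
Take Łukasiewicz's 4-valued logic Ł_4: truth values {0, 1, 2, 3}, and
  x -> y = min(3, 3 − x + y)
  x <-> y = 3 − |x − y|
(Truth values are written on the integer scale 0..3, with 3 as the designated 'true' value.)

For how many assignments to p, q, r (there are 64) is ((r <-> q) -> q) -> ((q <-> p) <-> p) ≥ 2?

value 3: 35 assignments (counts)
value 2: 22 assignments (counts)
value 1: 5 assignments
value 0: 2 assignments
So 57 of the 64 assignments meet the threshold.

57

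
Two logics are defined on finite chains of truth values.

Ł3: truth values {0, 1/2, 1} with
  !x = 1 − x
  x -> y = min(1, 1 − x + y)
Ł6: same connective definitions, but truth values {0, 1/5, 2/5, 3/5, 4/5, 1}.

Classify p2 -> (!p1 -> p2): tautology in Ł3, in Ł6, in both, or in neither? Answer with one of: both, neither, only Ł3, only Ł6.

both

In Ł3: every assignment gives 1 — tautology.
In Ł6: every assignment gives 1 — tautology.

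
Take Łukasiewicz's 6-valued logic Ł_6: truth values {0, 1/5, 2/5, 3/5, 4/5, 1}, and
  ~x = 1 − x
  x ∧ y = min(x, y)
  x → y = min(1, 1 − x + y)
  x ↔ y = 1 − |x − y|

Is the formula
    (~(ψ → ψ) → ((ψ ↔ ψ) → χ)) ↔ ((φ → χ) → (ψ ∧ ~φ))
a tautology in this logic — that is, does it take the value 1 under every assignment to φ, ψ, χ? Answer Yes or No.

Counterexample: take φ = 0, ψ = 0, χ = 0.
ψ → ψ = 0 → 0 = 1
~(ψ → ψ) = ~1 = 0
ψ ↔ ψ = 0 ↔ 0 = 1
(ψ ↔ ψ) → χ = 1 → 0 = 0
~(ψ → ψ) → ((ψ ↔ ψ) → χ) = 0 → 0 = 1
φ → χ = 0 → 0 = 1
~φ = ~0 = 1
ψ ∧ ~φ = 0 ∧ 1 = 0
(φ → χ) → (ψ ∧ ~φ) = 1 → 0 = 0
(~(ψ → ψ) → ((ψ ↔ ψ) → χ)) ↔ ((φ → χ) → (ψ ∧ ~φ)) = 1 ↔ 0 = 0
This gives 0 ≠ 1.

No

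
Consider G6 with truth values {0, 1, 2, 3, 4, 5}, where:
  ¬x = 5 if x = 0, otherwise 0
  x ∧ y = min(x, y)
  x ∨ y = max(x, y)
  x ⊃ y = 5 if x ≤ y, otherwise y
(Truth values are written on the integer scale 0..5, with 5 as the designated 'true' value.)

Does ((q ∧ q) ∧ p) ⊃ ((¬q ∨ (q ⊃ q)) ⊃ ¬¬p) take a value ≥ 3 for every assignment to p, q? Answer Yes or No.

Yes

At p = 0, q = 3, for instance:
q ∧ q = 3 ∧ 3 = 3
(q ∧ q) ∧ p = 3 ∧ 0 = 0
¬q = ¬3 = 0
q ⊃ q = 3 ⊃ 3 = 5
¬q ∨ (q ⊃ q) = 0 ∨ 5 = 5
¬p = ¬0 = 5
¬¬p = ¬5 = 0
(¬q ∨ (q ⊃ q)) ⊃ ¬¬p = 5 ⊃ 0 = 0
((q ∧ q) ∧ p) ⊃ ((¬q ∨ (q ⊃ q)) ⊃ ¬¬p) = 0 ⊃ 0 = 5
and checking the remaining 35 assignments likewise gives ≥ 3 in every case.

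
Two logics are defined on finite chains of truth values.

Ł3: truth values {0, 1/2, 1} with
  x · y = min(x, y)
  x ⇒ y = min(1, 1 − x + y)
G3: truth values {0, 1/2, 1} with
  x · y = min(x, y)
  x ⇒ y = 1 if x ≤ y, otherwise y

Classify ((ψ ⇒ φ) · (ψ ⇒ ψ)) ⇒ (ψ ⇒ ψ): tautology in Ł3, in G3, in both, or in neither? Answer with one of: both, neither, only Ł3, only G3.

both

In Ł3: every assignment gives 1 — tautology.
In G3: every assignment gives 1 — tautology.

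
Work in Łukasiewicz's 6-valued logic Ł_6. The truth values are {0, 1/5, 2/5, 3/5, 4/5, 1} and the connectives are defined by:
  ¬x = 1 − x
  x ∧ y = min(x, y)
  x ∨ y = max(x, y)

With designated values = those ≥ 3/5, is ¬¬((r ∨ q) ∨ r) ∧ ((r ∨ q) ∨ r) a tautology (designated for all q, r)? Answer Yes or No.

Counterexample: take q = 0, r = 0.
r ∨ q = 0 ∨ 0 = 0
(r ∨ q) ∨ r = 0 ∨ 0 = 0
¬((r ∨ q) ∨ r) = ¬0 = 1
¬¬((r ∨ q) ∨ r) = ¬1 = 0
¬¬((r ∨ q) ∨ r) ∧ ((r ∨ q) ∨ r) = 0 ∧ 0 = 0
This gives 0, which is below 3/5.

No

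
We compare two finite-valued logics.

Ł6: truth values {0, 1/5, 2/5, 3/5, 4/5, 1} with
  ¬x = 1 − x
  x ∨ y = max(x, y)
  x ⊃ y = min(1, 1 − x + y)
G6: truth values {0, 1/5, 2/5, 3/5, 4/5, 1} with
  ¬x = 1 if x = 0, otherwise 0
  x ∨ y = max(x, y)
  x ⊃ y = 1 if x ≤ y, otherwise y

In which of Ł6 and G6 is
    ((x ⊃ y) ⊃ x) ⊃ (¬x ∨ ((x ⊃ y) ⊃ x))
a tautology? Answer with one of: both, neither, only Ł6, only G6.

In Ł6: every assignment gives 1 — tautology.
In G6: every assignment gives 1 — tautology.

both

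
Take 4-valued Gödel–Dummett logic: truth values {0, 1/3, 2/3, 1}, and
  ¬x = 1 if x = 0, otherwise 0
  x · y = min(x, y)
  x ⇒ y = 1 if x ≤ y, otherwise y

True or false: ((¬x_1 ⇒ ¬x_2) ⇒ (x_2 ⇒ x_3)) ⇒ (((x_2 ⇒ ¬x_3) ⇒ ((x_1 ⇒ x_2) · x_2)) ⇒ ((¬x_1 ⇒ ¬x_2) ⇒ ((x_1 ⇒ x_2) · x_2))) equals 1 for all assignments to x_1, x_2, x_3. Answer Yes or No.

Counterexample: take x_1 = 1/3, x_2 = 1/3, x_3 = 1/3.
¬x_1 = ¬1/3 = 0
¬x_2 = ¬1/3 = 0
¬x_1 ⇒ ¬x_2 = 0 ⇒ 0 = 1
x_2 ⇒ x_3 = 1/3 ⇒ 1/3 = 1
(¬x_1 ⇒ ¬x_2) ⇒ (x_2 ⇒ x_3) = 1 ⇒ 1 = 1
¬x_3 = ¬1/3 = 0
x_2 ⇒ ¬x_3 = 1/3 ⇒ 0 = 0
x_1 ⇒ x_2 = 1/3 ⇒ 1/3 = 1
(x_1 ⇒ x_2) · x_2 = 1 · 1/3 = 1/3
(x_2 ⇒ ¬x_3) ⇒ ((x_1 ⇒ x_2) · x_2) = 0 ⇒ 1/3 = 1
¬x_1 = ¬1/3 = 0
¬x_2 = ¬1/3 = 0
¬x_1 ⇒ ¬x_2 = 0 ⇒ 0 = 1
x_1 ⇒ x_2 = 1/3 ⇒ 1/3 = 1
(x_1 ⇒ x_2) · x_2 = 1 · 1/3 = 1/3
(¬x_1 ⇒ ¬x_2) ⇒ ((x_1 ⇒ x_2) · x_2) = 1 ⇒ 1/3 = 1/3
((x_2 ⇒ ¬x_3) ⇒ ((x_1 ⇒ x_2) · x_2)) ⇒ ((¬x_1 ⇒ ¬x_2) ⇒ ((x_1 ⇒ x_2) · x_2)) = 1 ⇒ 1/3 = 1/3
((¬x_1 ⇒ ¬x_2) ⇒ (x_2 ⇒ x_3)) ⇒ (((x_2 ⇒ ¬x_3) ⇒ ((x_1 ⇒ x_2) · x_2)) ⇒ ((¬x_1 ⇒ ¬x_2) ⇒ ((x_1 ⇒ x_2) · x_2))) = 1 ⇒ 1/3 = 1/3
This gives 1/3 ≠ 1.

No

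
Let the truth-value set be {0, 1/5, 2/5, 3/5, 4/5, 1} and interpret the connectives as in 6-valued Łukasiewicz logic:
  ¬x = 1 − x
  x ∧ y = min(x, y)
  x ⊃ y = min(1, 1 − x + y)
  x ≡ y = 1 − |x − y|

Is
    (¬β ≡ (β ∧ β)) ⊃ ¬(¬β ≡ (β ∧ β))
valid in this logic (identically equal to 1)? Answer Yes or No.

No

Counterexample: take β = 2/5.
¬β = ¬2/5 = 3/5
β ∧ β = 2/5 ∧ 2/5 = 2/5
¬β ≡ (β ∧ β) = 3/5 ≡ 2/5 = 4/5
¬β = ¬2/5 = 3/5
β ∧ β = 2/5 ∧ 2/5 = 2/5
¬β ≡ (β ∧ β) = 3/5 ≡ 2/5 = 4/5
¬(¬β ≡ (β ∧ β)) = ¬4/5 = 1/5
(¬β ≡ (β ∧ β)) ⊃ ¬(¬β ≡ (β ∧ β)) = 4/5 ⊃ 1/5 = 2/5
This gives 2/5 ≠ 1.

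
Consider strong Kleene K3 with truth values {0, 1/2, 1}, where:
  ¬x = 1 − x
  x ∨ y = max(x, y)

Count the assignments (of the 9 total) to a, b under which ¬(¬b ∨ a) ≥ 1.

1

a = 0, b = 0 ↦ 0  <
a = 0, b = 1/2 ↦ 1/2  <
a = 0, b = 1 ↦ 1  ≥
a = 1/2, b = 0 ↦ 0  <
a = 1/2, b = 1/2 ↦ 1/2  <
a = 1/2, b = 1 ↦ 1/2  <
a = 1, b = 0 ↦ 0  <
a = 1, b = 1/2 ↦ 0  <
a = 1, b = 1 ↦ 0  <
So 1 of the 9 assignments meets the threshold.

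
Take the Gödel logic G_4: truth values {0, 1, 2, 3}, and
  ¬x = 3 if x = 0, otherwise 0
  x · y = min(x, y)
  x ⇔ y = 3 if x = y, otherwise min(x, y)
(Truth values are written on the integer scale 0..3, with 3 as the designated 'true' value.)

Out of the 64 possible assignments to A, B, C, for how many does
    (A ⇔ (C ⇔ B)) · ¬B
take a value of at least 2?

value 3: 4 assignments (counts)
value 2: 1 assignment (counts)
value 1: 1 assignment
value 0: 58 assignments
So 5 of the 64 assignments meet the threshold.

5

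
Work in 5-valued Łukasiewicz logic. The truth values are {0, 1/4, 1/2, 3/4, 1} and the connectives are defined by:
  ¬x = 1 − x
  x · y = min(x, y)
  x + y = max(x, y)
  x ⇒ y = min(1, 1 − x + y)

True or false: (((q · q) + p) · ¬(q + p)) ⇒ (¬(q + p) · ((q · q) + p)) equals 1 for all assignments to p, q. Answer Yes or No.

Yes

At p = 0, q = 3/4, for instance:
q · q = 3/4 · 3/4 = 3/4
(q · q) + p = 3/4 + 0 = 3/4
q + p = 3/4 + 0 = 3/4
¬(q + p) = ¬3/4 = 1/4
((q · q) + p) · ¬(q + p) = 3/4 · 1/4 = 1/4
¬(q + p) · ((q · q) + p) = 1/4 · 3/4 = 1/4
(((q · q) + p) · ¬(q + p)) ⇒ (¬(q + p) · ((q · q) + p)) = 1/4 ⇒ 1/4 = 1
and checking the remaining 24 assignments likewise gives ≥ 1 in every case.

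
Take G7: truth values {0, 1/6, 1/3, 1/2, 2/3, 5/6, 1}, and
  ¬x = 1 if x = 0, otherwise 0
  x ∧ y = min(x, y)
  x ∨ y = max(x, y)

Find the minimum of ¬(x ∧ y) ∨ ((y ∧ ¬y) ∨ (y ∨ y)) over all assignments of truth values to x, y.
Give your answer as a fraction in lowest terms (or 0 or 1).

1/6

Take x = 1/6, y = 1/6:
x ∧ y = 1/6 ∧ 1/6 = 1/6
¬(x ∧ y) = ¬1/6 = 0
¬y = ¬1/6 = 0
y ∧ ¬y = 1/6 ∧ 0 = 0
y ∨ y = 1/6 ∨ 1/6 = 1/6
(y ∧ ¬y) ∨ (y ∨ y) = 0 ∨ 1/6 = 1/6
¬(x ∧ y) ∨ ((y ∧ ¬y) ∨ (y ∨ y)) = 0 ∨ 1/6 = 1/6
No assignment yields a value below 1/6, so this is the minimum.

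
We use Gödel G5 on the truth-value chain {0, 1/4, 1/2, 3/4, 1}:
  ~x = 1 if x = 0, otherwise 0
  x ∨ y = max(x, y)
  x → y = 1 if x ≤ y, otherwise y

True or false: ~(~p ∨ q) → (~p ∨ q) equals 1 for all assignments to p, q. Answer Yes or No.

Counterexample: take p = 1/4, q = 0.
~p = ~1/4 = 0
~p ∨ q = 0 ∨ 0 = 0
~(~p ∨ q) = ~0 = 1
~(~p ∨ q) → (~p ∨ q) = 1 → 0 = 0
This gives 0 ≠ 1.

No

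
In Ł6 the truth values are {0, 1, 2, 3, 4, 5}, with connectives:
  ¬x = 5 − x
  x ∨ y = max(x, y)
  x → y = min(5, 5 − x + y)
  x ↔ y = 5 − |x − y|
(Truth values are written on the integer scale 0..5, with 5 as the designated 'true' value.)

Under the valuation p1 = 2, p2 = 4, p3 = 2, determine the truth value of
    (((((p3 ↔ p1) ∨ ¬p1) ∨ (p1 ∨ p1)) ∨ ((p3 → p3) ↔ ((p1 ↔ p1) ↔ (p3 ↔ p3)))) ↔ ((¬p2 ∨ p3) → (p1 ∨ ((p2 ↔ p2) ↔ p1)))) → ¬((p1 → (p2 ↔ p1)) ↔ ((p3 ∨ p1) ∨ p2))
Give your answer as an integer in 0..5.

1

p3 ↔ p1 = 2 ↔ 2 = 5
¬p1 = ¬2 = 3
(p3 ↔ p1) ∨ ¬p1 = 5 ∨ 3 = 5
p1 ∨ p1 = 2 ∨ 2 = 2
((p3 ↔ p1) ∨ ¬p1) ∨ (p1 ∨ p1) = 5 ∨ 2 = 5
p3 → p3 = 2 → 2 = 5
p1 ↔ p1 = 2 ↔ 2 = 5
p3 ↔ p3 = 2 ↔ 2 = 5
(p1 ↔ p1) ↔ (p3 ↔ p3) = 5 ↔ 5 = 5
(p3 → p3) ↔ ((p1 ↔ p1) ↔ (p3 ↔ p3)) = 5 ↔ 5 = 5
(((p3 ↔ p1) ∨ ¬p1) ∨ (p1 ∨ p1)) ∨ ((p3 → p3) ↔ ((p1 ↔ p1) ↔ (p3 ↔ p3))) = 5 ∨ 5 = 5
¬p2 = ¬4 = 1
¬p2 ∨ p3 = 1 ∨ 2 = 2
p2 ↔ p2 = 4 ↔ 4 = 5
(p2 ↔ p2) ↔ p1 = 5 ↔ 2 = 2
p1 ∨ ((p2 ↔ p2) ↔ p1) = 2 ∨ 2 = 2
(¬p2 ∨ p3) → (p1 ∨ ((p2 ↔ p2) ↔ p1)) = 2 → 2 = 5
((((p3 ↔ p1) ∨ ¬p1) ∨ (p1 ∨ p1)) ∨ ((p3 → p3) ↔ ((p1 ↔ p1) ↔ (p3 ↔ p3)))) ↔ ((¬p2 ∨ p3) → (p1 ∨ ((p2 ↔ p2) ↔ p1))) = 5 ↔ 5 = 5
p2 ↔ p1 = 4 ↔ 2 = 3
p1 → (p2 ↔ p1) = 2 → 3 = 5
p3 ∨ p1 = 2 ∨ 2 = 2
(p3 ∨ p1) ∨ p2 = 2 ∨ 4 = 4
(p1 → (p2 ↔ p1)) ↔ ((p3 ∨ p1) ∨ p2) = 5 ↔ 4 = 4
¬((p1 → (p2 ↔ p1)) ↔ ((p3 ∨ p1) ∨ p2)) = ¬4 = 1
(((((p3 ↔ p1) ∨ ¬p1) ∨ (p1 ∨ p1)) ∨ ((p3 → p3) ↔ ((p1 ↔ p1) ↔ (p3 ↔ p3)))) ↔ ((¬p2 ∨ p3) → (p1 ∨ ((p2 ↔ p2) ↔ p1)))) → ¬((p1 → (p2 ↔ p1)) ↔ ((p3 ∨ p1) ∨ p2)) = 5 → 1 = 1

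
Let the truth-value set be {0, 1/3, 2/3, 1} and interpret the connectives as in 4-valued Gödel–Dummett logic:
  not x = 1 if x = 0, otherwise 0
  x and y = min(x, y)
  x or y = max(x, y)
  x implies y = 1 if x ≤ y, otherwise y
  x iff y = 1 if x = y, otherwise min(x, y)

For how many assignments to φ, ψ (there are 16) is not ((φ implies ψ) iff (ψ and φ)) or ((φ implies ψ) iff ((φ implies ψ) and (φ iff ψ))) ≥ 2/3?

φ = 0, ψ = 0 ↦ 1  ≥
φ = 0, ψ = 1/3 ↦ 1  ≥
φ = 0, ψ = 2/3 ↦ 1  ≥
φ = 0, ψ = 1 ↦ 1  ≥
φ = 1/3, ψ = 0 ↦ 1  ≥
φ = 1/3, ψ = 1/3 ↦ 1  ≥
φ = 1/3, ψ = 2/3 ↦ 1/3  <
φ = 1/3, ψ = 1 ↦ 1/3  <
φ = 2/3, ψ = 0 ↦ 1  ≥
φ = 2/3, ψ = 1/3 ↦ 1  ≥
φ = 2/3, ψ = 2/3 ↦ 1  ≥
φ = 2/3, ψ = 1 ↦ 2/3  ≥
φ = 1, ψ = 0 ↦ 1  ≥
φ = 1, ψ = 1/3 ↦ 1  ≥
φ = 1, ψ = 2/3 ↦ 1  ≥
φ = 1, ψ = 1 ↦ 1  ≥
So 14 of the 16 assignments meet the threshold.

14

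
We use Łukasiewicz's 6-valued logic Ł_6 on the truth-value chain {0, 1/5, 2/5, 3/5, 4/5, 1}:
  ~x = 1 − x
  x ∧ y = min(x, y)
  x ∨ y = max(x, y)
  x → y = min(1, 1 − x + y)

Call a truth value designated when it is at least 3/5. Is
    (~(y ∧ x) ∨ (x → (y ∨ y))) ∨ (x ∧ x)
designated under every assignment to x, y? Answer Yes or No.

At x = 1/5, y = 1, for instance:
y ∧ x = 1 ∧ 1/5 = 1/5
~(y ∧ x) = ~1/5 = 4/5
y ∨ y = 1 ∨ 1 = 1
x → (y ∨ y) = 1/5 → 1 = 1
~(y ∧ x) ∨ (x → (y ∨ y)) = 4/5 ∨ 1 = 1
x ∧ x = 1/5 ∧ 1/5 = 1/5
(~(y ∧ x) ∨ (x → (y ∨ y))) ∨ (x ∧ x) = 1 ∨ 1/5 = 1
and checking the remaining 35 assignments likewise gives ≥ 3/5 in every case.

Yes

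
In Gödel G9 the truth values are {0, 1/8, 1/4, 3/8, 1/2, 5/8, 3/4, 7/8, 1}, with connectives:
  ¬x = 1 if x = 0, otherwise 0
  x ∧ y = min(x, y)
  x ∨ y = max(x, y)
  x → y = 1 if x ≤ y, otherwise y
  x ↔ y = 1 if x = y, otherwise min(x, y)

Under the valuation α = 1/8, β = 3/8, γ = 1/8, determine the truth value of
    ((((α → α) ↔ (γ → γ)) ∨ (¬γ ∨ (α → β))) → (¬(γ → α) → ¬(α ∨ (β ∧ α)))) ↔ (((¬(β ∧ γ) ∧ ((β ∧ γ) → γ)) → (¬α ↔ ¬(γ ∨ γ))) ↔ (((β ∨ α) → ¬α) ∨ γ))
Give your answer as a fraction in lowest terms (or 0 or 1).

α → α = 1/8 → 1/8 = 1
γ → γ = 1/8 → 1/8 = 1
(α → α) ↔ (γ → γ) = 1 ↔ 1 = 1
¬γ = ¬1/8 = 0
α → β = 1/8 → 3/8 = 1
¬γ ∨ (α → β) = 0 ∨ 1 = 1
((α → α) ↔ (γ → γ)) ∨ (¬γ ∨ (α → β)) = 1 ∨ 1 = 1
γ → α = 1/8 → 1/8 = 1
¬(γ → α) = ¬1 = 0
β ∧ α = 3/8 ∧ 1/8 = 1/8
α ∨ (β ∧ α) = 1/8 ∨ 1/8 = 1/8
¬(α ∨ (β ∧ α)) = ¬1/8 = 0
¬(γ → α) → ¬(α ∨ (β ∧ α)) = 0 → 0 = 1
(((α → α) ↔ (γ → γ)) ∨ (¬γ ∨ (α → β))) → (¬(γ → α) → ¬(α ∨ (β ∧ α))) = 1 → 1 = 1
β ∧ γ = 3/8 ∧ 1/8 = 1/8
¬(β ∧ γ) = ¬1/8 = 0
β ∧ γ = 3/8 ∧ 1/8 = 1/8
(β ∧ γ) → γ = 1/8 → 1/8 = 1
¬(β ∧ γ) ∧ ((β ∧ γ) → γ) = 0 ∧ 1 = 0
¬α = ¬1/8 = 0
γ ∨ γ = 1/8 ∨ 1/8 = 1/8
¬(γ ∨ γ) = ¬1/8 = 0
¬α ↔ ¬(γ ∨ γ) = 0 ↔ 0 = 1
(¬(β ∧ γ) ∧ ((β ∧ γ) → γ)) → (¬α ↔ ¬(γ ∨ γ)) = 0 → 1 = 1
β ∨ α = 3/8 ∨ 1/8 = 3/8
¬α = ¬1/8 = 0
(β ∨ α) → ¬α = 3/8 → 0 = 0
((β ∨ α) → ¬α) ∨ γ = 0 ∨ 1/8 = 1/8
((¬(β ∧ γ) ∧ ((β ∧ γ) → γ)) → (¬α ↔ ¬(γ ∨ γ))) ↔ (((β ∨ α) → ¬α) ∨ γ) = 1 ↔ 1/8 = 1/8
((((α → α) ↔ (γ → γ)) ∨ (¬γ ∨ (α → β))) → (¬(γ → α) → ¬(α ∨ (β ∧ α)))) ↔ (((¬(β ∧ γ) ∧ ((β ∧ γ) → γ)) → (¬α ↔ ¬(γ ∨ γ))) ↔ (((β ∨ α) → ¬α) ∨ γ)) = 1 ↔ 1/8 = 1/8

1/8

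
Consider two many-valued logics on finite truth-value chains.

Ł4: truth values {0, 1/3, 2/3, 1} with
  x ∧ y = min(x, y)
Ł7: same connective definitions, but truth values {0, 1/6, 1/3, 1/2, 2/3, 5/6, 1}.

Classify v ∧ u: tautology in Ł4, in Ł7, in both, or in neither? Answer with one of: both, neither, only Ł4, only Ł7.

In Ł4: at u = 0, v = 0 the value is 0 — not a tautology.
In Ł7: at u = 0, v = 0 the value is 0 — not a tautology.

neither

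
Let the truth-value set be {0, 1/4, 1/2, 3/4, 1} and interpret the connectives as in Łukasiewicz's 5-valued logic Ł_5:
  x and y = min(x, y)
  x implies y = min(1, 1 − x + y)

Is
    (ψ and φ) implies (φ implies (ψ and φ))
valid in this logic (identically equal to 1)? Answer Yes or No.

Yes

At φ = 3/4, ψ = 1/2, for instance:
ψ and φ = 1/2 and 3/4 = 1/2
φ implies (ψ and φ) = 3/4 implies 1/2 = 3/4
(ψ and φ) implies (φ implies (ψ and φ)) = 1/2 implies 3/4 = 1
and checking the remaining 24 assignments likewise gives ≥ 1 in every case.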